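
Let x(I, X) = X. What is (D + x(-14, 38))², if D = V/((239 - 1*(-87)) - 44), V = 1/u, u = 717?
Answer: 59034220657129/40882413636 ≈ 1444.0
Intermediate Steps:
V = 1/717 ≈ 0.0013947
D = 1/202194 (D = 1/(717*((239 - 1*(-87)) - 44)) = 1/(717*((239 + 87) - 44)) = 1/(717*(326 - 44)) = (1/717)/282 = (1/717)*(1/282) = 1/202194 ≈ 4.9457e-6)
(D + x(-14, 38))² = (1/202194 + 38)² = (7683373/202194)² = 59034220657129/40882413636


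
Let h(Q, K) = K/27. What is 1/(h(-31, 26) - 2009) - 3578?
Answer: -193988453/54217 ≈ -3578.0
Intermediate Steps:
h(Q, K) = K/27 (h(Q, K) = K*(1/27) = K/27)
1/(h(-31, 26) - 2009) - 3578 = 1/((1/27)*26 - 2009) - 3578 = 1/(26/27 - 2009) - 3578 = 1/(-54217/27) - 3578 = -27/54217 - 3578 = -193988453/54217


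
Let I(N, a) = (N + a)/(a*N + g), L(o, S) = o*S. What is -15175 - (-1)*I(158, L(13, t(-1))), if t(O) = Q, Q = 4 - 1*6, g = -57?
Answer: -63204007/4165 ≈ -15175.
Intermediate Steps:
Q = -2 (Q = 4 - 6 = -2)
t(O) = -2
L(o, S) = S*o
I(N, a) = (N + a)/(-57 + N*a) (I(N, a) = (N + a)/(a*N - 57) = (N + a)/(N*a - 57) = (N + a)/(-57 + N*a))
-15175 - (-1)*I(158, L(13, t(-1))) = -15175 - (-1)*(158 - 2*13)/(-57 + 158*(-2*13)) = -15175 - (-1)*(158 - 26)/(-57 + 158*(-26)) = -15175 - (-1)*132/(-57 - 4108) = -15175 - (-1)*132/(-4165) = -15175 - (-1)*(-1/4165*132) = -15175 - (-1)*(-132)/4165 = -15175 - 1*132/4165 = -15175 - 132/4165 = -63204007/4165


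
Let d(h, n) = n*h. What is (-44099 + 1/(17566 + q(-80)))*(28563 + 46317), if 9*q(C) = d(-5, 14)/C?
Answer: -4176402577326720/1264759 ≈ -3.3021e+9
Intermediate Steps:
d(h, n) = h*n
q(C) = -70/(9*C) (q(C) = ((-5*14)/C)/9 = (-70/C)/9 = -70/(9*C))
(-44099 + 1/(17566 + q(-80)))*(28563 + 46317) = (-44099 + 1/(17566 - 70/9/(-80)))*(28563 + 46317) = (-44099 + 1/(17566 - 70/9*(-1/80)))*74880 = (-44099 + 1/(17566 + 7/72))*74880 = (-44099 + 1/(1264759/72))*74880 = (-44099 + 72/1264759)*74880 = -55774607069/1264759*74880 = -4176402577326720/1264759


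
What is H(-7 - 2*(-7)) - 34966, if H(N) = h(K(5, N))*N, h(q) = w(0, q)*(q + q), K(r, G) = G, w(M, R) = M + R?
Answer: -34280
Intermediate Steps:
h(q) = 2*q**2 (h(q) = (0 + q)*(q + q) = q*(2*q) = 2*q**2)
H(N) = 2*N**3 (H(N) = (2*N**2)*N = 2*N**3)
H(-7 - 2*(-7)) - 34966 = 2*(-7 - 2*(-7))**3 - 34966 = 2*(-7 + 14)**3 - 34966 = 2*7**3 - 34966 = 2*343 - 34966 = 686 - 34966 = -34280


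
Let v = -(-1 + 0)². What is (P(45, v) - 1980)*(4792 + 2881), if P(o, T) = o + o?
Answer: -14501970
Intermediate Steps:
v = -1 (v = -1*(-1)² = -1*1 = -1)
P(o, T) = 2*o
(P(45, v) - 1980)*(4792 + 2881) = (2*45 - 1980)*(4792 + 2881) = (90 - 1980)*7673 = -1890*7673 = -14501970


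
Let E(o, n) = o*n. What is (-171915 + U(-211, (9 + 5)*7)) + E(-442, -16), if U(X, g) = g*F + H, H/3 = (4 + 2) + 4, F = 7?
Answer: -164127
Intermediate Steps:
H = 30 (H = 3*((4 + 2) + 4) = 3*(6 + 4) = 3*10 = 30)
E(o, n) = n*o
U(X, g) = 30 + 7*g (U(X, g) = g*7 + 30 = 7*g + 30 = 30 + 7*g)
(-171915 + U(-211, (9 + 5)*7)) + E(-442, -16) = (-171915 + (30 + 7*((9 + 5)*7))) - 16*(-442) = (-171915 + (30 + 7*(14*7))) + 7072 = (-171915 + (30 + 7*98)) + 7072 = (-171915 + (30 + 686)) + 7072 = (-171915 + 716) + 7072 = -171199 + 7072 = -164127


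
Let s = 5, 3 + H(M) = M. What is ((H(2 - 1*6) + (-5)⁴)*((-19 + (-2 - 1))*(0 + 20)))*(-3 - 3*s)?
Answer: 4894560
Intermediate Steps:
H(M) = -3 + M
((H(2 - 1*6) + (-5)⁴)*((-19 + (-2 - 1))*(0 + 20)))*(-3 - 3*s) = (((-3 + (2 - 1*6)) + (-5)⁴)*((-19 + (-2 - 1))*(0 + 20)))*(-3 - 3*5) = (((-3 + (2 - 6)) + 625)*((-19 - 3)*20))*(-3 - 15) = (((-3 - 4) + 625)*(-22*20))*(-18) = ((-7 + 625)*(-440))*(-18) = (618*(-440))*(-18) = -271920*(-18) = 4894560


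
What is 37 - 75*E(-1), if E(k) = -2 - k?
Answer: 112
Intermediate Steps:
37 - 75*E(-1) = 37 - 75*(-2 - 1*(-1)) = 37 - 75*(-2 + 1) = 37 - 75*(-1) = 37 + 75 = 112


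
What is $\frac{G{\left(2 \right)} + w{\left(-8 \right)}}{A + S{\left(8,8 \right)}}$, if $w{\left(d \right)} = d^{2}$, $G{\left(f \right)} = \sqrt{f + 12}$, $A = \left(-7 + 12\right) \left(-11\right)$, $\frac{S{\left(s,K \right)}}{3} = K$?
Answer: $- \frac{64}{31} - \frac{\sqrt{14}}{31} \approx -2.1852$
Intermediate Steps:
$S{\left(s,K \right)} = 3 K$
$A = -55$ ($A = 5 \left(-11\right) = -55$)
$G{\left(f \right)} = \sqrt{12 + f}$
$\frac{G{\left(2 \right)} + w{\left(-8 \right)}}{A + S{\left(8,8 \right)}} = \frac{\sqrt{12 + 2} + \left(-8\right)^{2}}{-55 + 3 \cdot 8} = \frac{\sqrt{14} + 64}{-55 + 24} = \frac{64 + \sqrt{14}}{-31} = \left(64 + \sqrt{14}\right) \left(- \frac{1}{31}\right) = - \frac{64}{31} - \frac{\sqrt{14}}{31}$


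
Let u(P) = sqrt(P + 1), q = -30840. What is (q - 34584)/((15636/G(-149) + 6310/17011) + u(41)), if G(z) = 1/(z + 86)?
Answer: 9324656329597678416/140398280478595169381 + 9466006246152*sqrt(42)/140398280478595169381 ≈ 0.066416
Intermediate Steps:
u(P) = sqrt(1 + P)
G(z) = 1/(86 + z)
(q - 34584)/((15636/G(-149) + 6310/17011) + u(41)) = (-30840 - 34584)/((15636/(1/(86 - 149)) + 6310/17011) + sqrt(1 + 41)) = -65424/((15636/(1/(-63)) + 6310*(1/17011)) + sqrt(42)) = -65424/((15636/(-1/63) + 6310/17011) + sqrt(42)) = -65424/((15636*(-63) + 6310/17011) + sqrt(42)) = -65424/((-985068 + 6310/17011) + sqrt(42)) = -65424/(-16756985438/17011 + sqrt(42))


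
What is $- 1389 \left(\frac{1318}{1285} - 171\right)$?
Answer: $\frac{303381213}{1285} \approx 2.3609 \cdot 10^{5}$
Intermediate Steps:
$- 1389 \left(\frac{1318}{1285} - 171\right) = \left(-1389\right) \left(- \frac{218417}{1285}\right) = \frac{303381213}{1285}$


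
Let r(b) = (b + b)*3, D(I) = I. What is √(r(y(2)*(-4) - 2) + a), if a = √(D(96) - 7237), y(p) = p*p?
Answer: √(-108 + I*√7141) ≈ 3.8165 + 11.071*I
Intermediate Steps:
y(p) = p²
r(b) = 6*b (r(b) = (2*b)*3 = 6*b)
a = I*√7141 (a = √(96 - 7237) = √(-7141) = I*√7141 ≈ 84.504*I)
√(r(y(2)*(-4) - 2) + a) = √(6*(2²*(-4) - 2) + I*√7141) = √(6*(4*(-4) - 2) + I*√7141) = √(6*(-16 - 2) + I*√7141) = √(6*(-18) + I*√7141) = √(-108 + I*√7141)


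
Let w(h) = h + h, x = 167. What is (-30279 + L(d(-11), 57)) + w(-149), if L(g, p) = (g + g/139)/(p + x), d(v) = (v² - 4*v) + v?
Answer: -17000427/556 ≈ -30576.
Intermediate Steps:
d(v) = v² - 3*v
w(h) = 2*h
L(g, p) = 140*g/(139*(167 + p)) (L(g, p) = (g + g/139)/(p + 167) = (g + g*(1/139))/(167 + p) = (g + g/139)/(167 + p) = (140*g/139)/(167 + p) = 140*g/(139*(167 + p)))
(-30279 + L(d(-11), 57)) + w(-149) = (-30279 + 140*(-11*(-3 - 11))/(139*(167 + 57))) + 2*(-149) = (-30279 + (140/139)*(-11*(-14))/224) - 298 = (-30279 + (140/139)*154*(1/224)) - 298 = (-30279 + 385/556) - 298 = -16834739/556 - 298 = -17000427/556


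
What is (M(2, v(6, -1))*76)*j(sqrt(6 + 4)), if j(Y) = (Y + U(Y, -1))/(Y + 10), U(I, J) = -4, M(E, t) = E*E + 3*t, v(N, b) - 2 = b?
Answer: -2660/9 + 3724*sqrt(10)/45 ≈ -33.859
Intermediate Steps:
v(N, b) = 2 + b
M(E, t) = E**2 + 3*t
j(Y) = (-4 + Y)/(10 + Y) (j(Y) = (Y - 4)/(Y + 10) = (-4 + Y)/(10 + Y))
(M(2, v(6, -1))*76)*j(sqrt(6 + 4)) = ((2**2 + 3*(2 - 1))*76)*((-4 + sqrt(6 + 4))/(10 + sqrt(6 + 4))) = ((4 + 3*1)*76)*((-4 + sqrt(10))/(10 + sqrt(10))) = ((4 + 3)*76)*((-4 + sqrt(10))/(10 + sqrt(10))) = (7*76)*((-4 + sqrt(10))/(10 + sqrt(10))) = 532*((-4 + sqrt(10))/(10 + sqrt(10))) = 532*(-4 + sqrt(10))/(10 + sqrt(10))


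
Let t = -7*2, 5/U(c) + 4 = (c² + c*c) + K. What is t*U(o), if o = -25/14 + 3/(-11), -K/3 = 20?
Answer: 830060/658423 ≈ 1.2607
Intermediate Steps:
K = -60 (K = -3*20 = -60)
o = -317/154 (o = -25*1/14 + 3*(-1/11) = -25/14 - 3/11 = -317/154 ≈ -2.0584)
U(c) = 5/(-64 + 2*c²) (U(c) = 5/(-4 + ((c² + c*c) - 60)) = 5/(-4 + ((c² + c²) - 60)) = 5/(-4 + (2*c² - 60)) = 5/(-4 + (-60 + 2*c²)) = 5/(-64 + 2*c²))
t = -14
t*U(o) = -35/(-32 + (-317/154)²) = -35/(-32 + 100489/23716) = -35/(-658423/23716) = -35*(-23716)/658423 = -14*(-59290/658423) = 830060/658423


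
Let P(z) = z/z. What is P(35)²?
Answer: 1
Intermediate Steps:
P(z) = 1
P(35)² = 1² = 1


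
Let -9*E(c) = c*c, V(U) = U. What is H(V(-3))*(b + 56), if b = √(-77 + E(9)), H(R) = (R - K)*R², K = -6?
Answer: 1512 + 27*I*√86 ≈ 1512.0 + 250.39*I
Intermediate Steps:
E(c) = -c²/9 (E(c) = -c*c/9 = -c²/9)
H(R) = R²*(6 + R) (H(R) = (R - 1*(-6))*R² = (R + 6)*R² = (6 + R)*R² = R²*(6 + R))
b = I*√86 (b = √(-77 - ⅑*9²) = √(-77 - ⅑*81) = √(-77 - 9) = √(-86) = I*√86 ≈ 9.2736*I)
H(V(-3))*(b + 56) = ((-3)²*(6 - 3))*(I*√86 + 56) = (9*3)*(56 + I*√86) = 27*(56 + I*√86) = 1512 + 27*I*√86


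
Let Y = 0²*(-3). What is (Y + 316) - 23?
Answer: 293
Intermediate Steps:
Y = 0 (Y = 0*(-3) = 0)
(Y + 316) - 23 = (0 + 316) - 23 = 316 - 23 = 293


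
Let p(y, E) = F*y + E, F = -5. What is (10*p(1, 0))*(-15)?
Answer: 750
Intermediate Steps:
p(y, E) = E - 5*y (p(y, E) = -5*y + E = E - 5*y)
(10*p(1, 0))*(-15) = (10*(0 - 5*1))*(-15) = (10*(0 - 5))*(-15) = (10*(-5))*(-15) = -50*(-15) = 750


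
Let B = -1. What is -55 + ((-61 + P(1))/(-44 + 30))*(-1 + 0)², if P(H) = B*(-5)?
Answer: -51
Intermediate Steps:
P(H) = 5 (P(H) = -1*(-5) = 5)
-55 + ((-61 + P(1))/(-44 + 30))*(-1 + 0)² = -55 + ((-61 + 5)/(-44 + 30))*(-1 + 0)² = -55 - 56/(-14)*(-1)² = -55 - 56*(-1/14)*1 = -55 + 4*1 = -55 + 4 = -51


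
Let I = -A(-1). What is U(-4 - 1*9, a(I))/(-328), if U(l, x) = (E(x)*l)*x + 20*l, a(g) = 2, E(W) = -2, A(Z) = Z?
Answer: 26/41 ≈ 0.63415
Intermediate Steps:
I = 1 (I = -1*(-1) = 1)
U(l, x) = 20*l - 2*l*x (U(l, x) = (-2*l)*x + 20*l = -2*l*x + 20*l = 20*l - 2*l*x)
U(-4 - 1*9, a(I))/(-328) = (2*(-4 - 1*9)*(10 - 1*2))/(-328) = (2*(-4 - 9)*(10 - 2))*(-1/328) = (2*(-13)*8)*(-1/328) = -208*(-1/328) = 26/41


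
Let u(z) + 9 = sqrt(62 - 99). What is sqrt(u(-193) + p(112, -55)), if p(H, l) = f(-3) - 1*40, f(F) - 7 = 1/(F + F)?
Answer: sqrt(-1518 + 36*I*sqrt(37))/6 ≈ 0.46716 + 6.5104*I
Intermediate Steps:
f(F) = 7 + 1/(2*F) (f(F) = 7 + 1/(F + F) = 7 + 1/(2*F))
u(z) = -9 + I*sqrt(37) (u(z) = -9 + sqrt(62 - 99) = -9 + sqrt(-37) = -9 + I*sqrt(37))
p(H, l) = -199/6 (p(H, l) = (7 + (1/2)/(-3)) - 1*40 = (7 + (1/2)*(-1/3)) - 40 = (7 - 1/6) - 40 = 41/6 - 40 = -199/6)
sqrt(u(-193) + p(112, -55)) = sqrt((-9 + I*sqrt(37)) - 199/6) = sqrt(-253/6 + I*sqrt(37))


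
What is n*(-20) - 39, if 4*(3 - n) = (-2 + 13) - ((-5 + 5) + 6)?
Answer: -74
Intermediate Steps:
n = 7/4 (n = 3 - ((-2 + 13) - ((-5 + 5) + 6))/4 = 3 - (11 - (0 + 6))/4 = 3 - (11 - 1*6)/4 = 3 - (11 - 6)/4 = 3 - ¼*5 = 3 - 5/4 = 7/4 ≈ 1.7500)
n*(-20) - 39 = (7/4)*(-20) - 39 = -35 - 39 = -74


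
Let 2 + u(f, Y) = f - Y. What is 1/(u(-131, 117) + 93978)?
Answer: 1/93728 ≈ 1.0669e-5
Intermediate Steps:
u(f, Y) = -2 + f - Y (u(f, Y) = -2 + (f - Y) = -2 + f - Y)
1/(u(-131, 117) + 93978) = 1/((-2 - 131 - 1*117) + 93978) = 1/((-2 - 131 - 117) + 93978) = 1/(-250 + 93978) = 1/93728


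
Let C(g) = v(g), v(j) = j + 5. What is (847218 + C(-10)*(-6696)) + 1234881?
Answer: 2115579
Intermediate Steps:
v(j) = 5 + j
C(g) = 5 + g
(847218 + C(-10)*(-6696)) + 1234881 = (847218 + (5 - 10)*(-6696)) + 1234881 = (847218 - 5*(-6696)) + 1234881 = (847218 + 33480) + 1234881 = 880698 + 1234881 = 2115579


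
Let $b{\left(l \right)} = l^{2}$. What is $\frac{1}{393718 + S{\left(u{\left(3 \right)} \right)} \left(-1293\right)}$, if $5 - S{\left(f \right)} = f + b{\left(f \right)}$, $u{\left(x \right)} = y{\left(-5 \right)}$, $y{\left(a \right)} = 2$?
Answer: $\frac{1}{395011} \approx 2.5316 \cdot 10^{-6}$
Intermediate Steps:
$u{\left(x \right)} = 2$
$S{\left(f \right)} = 5 - f - f^{2}$ ($S{\left(f \right)} = 5 - \left(f + f^{2}\right) = 5 - f - f^{2}$)
$\frac{1}{393718 + S{\left(u{\left(3 \right)} \right)} \left(-1293\right)} = \frac{1}{393718 + \left(5 - 2 - 2^{2}\right) \left(-1293\right)} = \frac{1}{393718 + \left(5 - 2 - 4\right) \left(-1293\right)} = \frac{1}{393718 - -1293} = \frac{1}{393718 + 1293} = \frac{1}{395011}$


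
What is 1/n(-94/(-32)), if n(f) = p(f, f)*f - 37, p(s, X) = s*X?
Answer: -4096/47729 ≈ -0.085818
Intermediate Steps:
p(s, X) = X*s
n(f) = -37 + f³ (n(f) = (f*f)*f - 37 = f²*f - 37 = f³ - 37 = -37 + f³)
1/n(-94/(-32)) = 1/(-37 + (-94/(-32))³) = 1/(-37 + (-94*(-1/32))³) = 1/(-37 + (47/16)³) = 1/(-37 + 103823/4096) = 1/(-47729/4096) = -4096/47729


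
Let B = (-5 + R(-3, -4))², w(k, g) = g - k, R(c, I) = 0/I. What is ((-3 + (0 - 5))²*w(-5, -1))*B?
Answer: 6400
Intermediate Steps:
R(c, I) = 0
B = 25 (B = (-5 + 0)² = (-5)² = 25)
((-3 + (0 - 5))²*w(-5, -1))*B = ((-3 + (0 - 5))²*(-1 - 1*(-5)))*25 = ((-3 - 5)²*(-1 + 5))*25 = ((-8)²*4)*25 = (64*4)*25 = 256*25 = 6400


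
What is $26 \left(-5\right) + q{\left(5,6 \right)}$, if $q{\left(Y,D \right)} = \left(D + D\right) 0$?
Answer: $-130$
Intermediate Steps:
$q{\left(Y,D \right)} = 0$ ($q{\left(Y,D \right)} = 2 D 0 = 0$)
$26 \left(-5\right) + q{\left(5,6 \right)} = 26 \left(-5\right) + 0 = -130 + 0 = -130$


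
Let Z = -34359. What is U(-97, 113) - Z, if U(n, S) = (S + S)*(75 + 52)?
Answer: 63061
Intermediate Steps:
U(n, S) = 254*S (U(n, S) = (2*S)*127 = 254*S)
U(-97, 113) - Z = 254*113 - 1*(-34359) = 28702 + 34359 = 63061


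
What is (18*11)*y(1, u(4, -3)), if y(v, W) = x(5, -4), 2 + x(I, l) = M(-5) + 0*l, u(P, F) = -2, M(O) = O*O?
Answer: 4554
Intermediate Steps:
M(O) = O²
x(I, l) = 23 (x(I, l) = -2 + ((-5)² + 0*l) = -2 + (25 + 0) = -2 + 25 = 23)
y(v, W) = 23
(18*11)*y(1, u(4, -3)) = (18*11)*23 = 198*23 = 4554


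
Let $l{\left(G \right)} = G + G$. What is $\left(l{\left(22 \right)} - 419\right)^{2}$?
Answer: $140625$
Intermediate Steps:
$l{\left(G \right)} = 2 G$
$\left(l{\left(22 \right)} - 419\right)^{2} = \left(2 \cdot 22 - 419\right)^{2} = \left(44 - 419\right)^{2} = \left(-375\right)^{2} = 140625$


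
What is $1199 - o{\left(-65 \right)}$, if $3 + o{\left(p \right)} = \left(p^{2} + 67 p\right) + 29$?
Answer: $1303$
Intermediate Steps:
$o{\left(p \right)} = 26 + p^{2} + 67 p$ ($o{\left(p \right)} = -3 + \left(\left(p^{2} + 67 p\right) + 29\right) = -3 + \left(29 + p^{2} + 67 p\right) = 26 + p^{2} + 67 p$)
$1199 - o{\left(-65 \right)} = 1199 - \left(26 + \left(-65\right)^{2} + 67 \left(-65\right)\right) = 1199 - \left(26 + 4225 - 4355\right) = 1199 - -104 = 1199 + 104 = 1303$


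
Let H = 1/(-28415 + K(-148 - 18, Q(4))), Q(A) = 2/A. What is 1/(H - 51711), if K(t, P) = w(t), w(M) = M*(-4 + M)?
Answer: -195/10083646 ≈ -1.9338e-5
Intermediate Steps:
K(t, P) = t*(-4 + t)
H = -1/195 (H = 1/(-28415 + (-148 - 18)*(-4 + (-148 - 18))) = 1/(-28415 - 166*(-4 - 166)) = 1/(-28415 - 166*(-170)) = 1/(-28415 + 28220) = 1/(-195) = -1/195 ≈ -0.0051282)
1/(H - 51711) = 1/(-1/195 - 51711) = 1/(-10083646/195) = -195/10083646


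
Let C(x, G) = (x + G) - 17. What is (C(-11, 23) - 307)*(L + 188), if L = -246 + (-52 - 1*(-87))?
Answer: 7176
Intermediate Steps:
C(x, G) = -17 + G + x (C(x, G) = (G + x) - 17 = -17 + G + x)
L = -211 (L = -246 + (-52 + 87) = -246 + 35 = -211)
(C(-11, 23) - 307)*(L + 188) = ((-17 + 23 - 11) - 307)*(-211 + 188) = (-5 - 307)*(-23) = -312*(-23) = 7176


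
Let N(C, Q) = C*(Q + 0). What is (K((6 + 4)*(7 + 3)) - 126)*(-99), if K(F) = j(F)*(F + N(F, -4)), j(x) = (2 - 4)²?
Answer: 131274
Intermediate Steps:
N(C, Q) = C*Q
j(x) = 4 (j(x) = (-2)² = 4)
K(F) = -12*F (K(F) = 4*(F + F*(-4)) = 4*(F - 4*F) = 4*(-3*F) = -12*F)
(K((6 + 4)*(7 + 3)) - 126)*(-99) = (-12*(6 + 4)*(7 + 3) - 126)*(-99) = (-120*10 - 126)*(-99) = (-12*100 - 126)*(-99) = (-1200 - 126)*(-99) = -1326*(-99) = 131274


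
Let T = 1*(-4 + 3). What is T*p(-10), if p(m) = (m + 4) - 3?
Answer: 9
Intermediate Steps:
p(m) = 1 + m (p(m) = (4 + m) - 3 = 1 + m)
T = -1 (T = 1*(-1) = -1)
T*p(-10) = -(1 - 10) = -1*(-9) = 9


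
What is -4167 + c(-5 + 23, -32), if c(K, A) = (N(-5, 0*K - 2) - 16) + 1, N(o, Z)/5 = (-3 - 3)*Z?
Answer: -4122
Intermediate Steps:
N(o, Z) = -30*Z (N(o, Z) = 5*((-3 - 3)*Z) = 5*(-6*Z) = -30*Z)
c(K, A) = 45 (c(K, A) = (-30*(0*K - 2) - 16) + 1 = (-30*(0 - 2) - 16) + 1 = (-30*(-2) - 16) + 1 = (60 - 16) + 1 = 44 + 1 = 45)
-4167 + c(-5 + 23, -32) = -4167 + 45 = -4122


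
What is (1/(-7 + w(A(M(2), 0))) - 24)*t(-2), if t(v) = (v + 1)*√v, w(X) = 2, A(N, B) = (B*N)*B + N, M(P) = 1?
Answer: 121*I*√2/5 ≈ 34.224*I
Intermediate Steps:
A(N, B) = N + N*B² (A(N, B) = N*B² + N = N + N*B²)
t(v) = √v*(1 + v) (t(v) = (1 + v)*√v = √v*(1 + v))
(1/(-7 + w(A(M(2), 0))) - 24)*t(-2) = (1/(-7 + 2) - 24)*(√(-2)*(1 - 2)) = (1/(-5) - 24)*((I*√2)*(-1)) = (-⅕ - 24)*(-I*√2) = -(-121)*I*√2/5 = 121*I*√2/5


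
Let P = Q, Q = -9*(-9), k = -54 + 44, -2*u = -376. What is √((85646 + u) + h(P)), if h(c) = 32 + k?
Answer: 4*√5366 ≈ 293.01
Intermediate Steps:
u = 188 (u = -½*(-376) = 188)
k = -10
Q = 81
P = 81
h(c) = 22 (h(c) = 32 - 10 = 22)
√((85646 + u) + h(P)) = √((85646 + 188) + 22) = √(85834 + 22) = √85856 = 4*√5366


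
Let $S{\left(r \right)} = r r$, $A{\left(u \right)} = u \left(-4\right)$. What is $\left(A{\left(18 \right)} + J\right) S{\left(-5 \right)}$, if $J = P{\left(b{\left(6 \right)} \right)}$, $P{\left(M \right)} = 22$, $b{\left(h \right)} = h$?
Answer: $-1250$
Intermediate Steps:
$J = 22$
$A{\left(u \right)} = - 4 u$
$S{\left(r \right)} = r^{2}$
$\left(A{\left(18 \right)} + J\right) S{\left(-5 \right)} = \left(\left(-4\right) 18 + 22\right) \left(-5\right)^{2} = \left(-72 + 22\right) 25 = \left(-50\right) 25 = -1250$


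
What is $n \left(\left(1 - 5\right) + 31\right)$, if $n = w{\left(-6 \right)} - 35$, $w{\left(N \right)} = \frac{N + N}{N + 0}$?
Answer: $-891$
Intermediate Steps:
$w{\left(N \right)} = 2$ ($w{\left(N \right)} = \frac{2 N}{N} = 2$)
$n = -33$ ($n = 2 - 35 = -33$)
$n \left(\left(1 - 5\right) + 31\right) = - 33 \left(\left(1 - 5\right) + 31\right) = - 33 \left(-4 + 31\right) = \left(-33\right) 27 = -891$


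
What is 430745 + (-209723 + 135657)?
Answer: 356679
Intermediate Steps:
430745 + (-209723 + 135657) = 430745 - 74066 = 356679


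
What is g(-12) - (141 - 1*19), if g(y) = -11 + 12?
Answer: -121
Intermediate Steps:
g(y) = 1
g(-12) - (141 - 1*19) = 1 - (141 - 1*19) = 1 - (141 - 19) = 1 - 1*122 = 1 - 122 = -121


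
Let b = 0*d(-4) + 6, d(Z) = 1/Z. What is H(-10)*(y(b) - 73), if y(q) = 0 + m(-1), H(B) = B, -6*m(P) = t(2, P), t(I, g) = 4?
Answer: 2210/3 ≈ 736.67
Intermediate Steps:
m(P) = -⅔ (m(P) = -⅙*4 = -⅔)
b = 6 (b = 0/(-4) + 6 = 0*(-¼) + 6 = 0 + 6 = 6)
y(q) = -⅔ (y(q) = 0 - ⅔ = -⅔)
H(-10)*(y(b) - 73) = -10*(-⅔ - 73) = -10*(-221/3) = 2210/3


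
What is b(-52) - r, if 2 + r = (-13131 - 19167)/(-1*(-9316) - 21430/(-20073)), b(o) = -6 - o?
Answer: 4812674829/93510749 ≈ 51.467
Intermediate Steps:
r = -511180375/93510749 (r = -2 + (-13131 - 19167)/(-1*(-9316) - 21430/(-20073)) = -2 - 32298/(9316 - 21430*(-1/20073)) = -2 - 32298/(9316 + 21430/20073) = -2 - 32298/187021498/20073 = -2 - 32298*20073/187021498 = -2 - 324158877/93510749 = -511180375/93510749 ≈ -5.4665)
b(-52) - r = (-6 - 1*(-52)) - 1*(-511180375/93510749) = (-6 + 52) + 511180375/93510749 = 46 + 511180375/93510749 = 4812674829/93510749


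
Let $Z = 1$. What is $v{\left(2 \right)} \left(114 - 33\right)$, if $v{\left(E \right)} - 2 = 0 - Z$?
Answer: $81$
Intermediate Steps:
$v{\left(E \right)} = 1$ ($v{\left(E \right)} = 2 + \left(0 - 1\right) = 2 - 1 = 1$)
$v{\left(2 \right)} \left(114 - 33\right) = 1 \left(114 - 33\right) = 1 \cdot 81 = 81$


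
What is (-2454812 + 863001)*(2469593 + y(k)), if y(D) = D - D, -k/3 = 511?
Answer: -3931125302923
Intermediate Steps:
k = -1533 (k = -3*511 = -1533)
y(D) = 0
(-2454812 + 863001)*(2469593 + y(k)) = (-2454812 + 863001)*(2469593 + 0) = -1591811*2469593 = -3931125302923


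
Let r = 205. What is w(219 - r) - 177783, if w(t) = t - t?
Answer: -177783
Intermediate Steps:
w(t) = 0
w(219 - r) - 177783 = 0 - 177783 = -177783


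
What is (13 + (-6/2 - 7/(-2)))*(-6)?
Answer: -81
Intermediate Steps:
(13 + (-6/2 - 7/(-2)))*(-6) = (13 + (-6*½ - 7*(-½)))*(-6) = (13 + (-3 + 7/2))*(-6) = (13 + ½)*(-6) = (27/2)*(-6) = -81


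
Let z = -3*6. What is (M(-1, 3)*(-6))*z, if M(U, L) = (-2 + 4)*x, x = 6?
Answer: 1296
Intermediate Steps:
z = -18
M(U, L) = 12 (M(U, L) = (-2 + 4)*6 = 2*6 = 12)
(M(-1, 3)*(-6))*z = (12*(-6))*(-18) = -72*(-18) = 1296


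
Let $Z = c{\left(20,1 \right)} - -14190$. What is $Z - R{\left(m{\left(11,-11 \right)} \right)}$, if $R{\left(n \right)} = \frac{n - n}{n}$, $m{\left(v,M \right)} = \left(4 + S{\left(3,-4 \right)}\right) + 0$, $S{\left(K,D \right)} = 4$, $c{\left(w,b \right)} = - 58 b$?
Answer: $14132$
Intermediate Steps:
$m{\left(v,M \right)} = 8$ ($m{\left(v,M \right)} = \left(4 + 4\right) + 0 = 8 + 0 = 8$)
$R{\left(n \right)} = 0$ ($R{\left(n \right)} = \frac{0}{n} = 0$)
$Z = 14132$ ($Z = \left(-58\right) 1 - -14190 = -58 + 14190 = 14132$)
$Z - R{\left(m{\left(11,-11 \right)} \right)} = 14132 - 0 = 14132 + 0 = 14132$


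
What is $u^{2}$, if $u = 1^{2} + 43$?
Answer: $1936$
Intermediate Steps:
$u = 44$ ($u = 1 + 43 = 44$)
$u^{2} = 44^{2} = 1936$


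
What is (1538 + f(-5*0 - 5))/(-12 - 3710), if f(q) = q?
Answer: -1533/3722 ≈ -0.41188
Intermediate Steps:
(1538 + f(-5*0 - 5))/(-12 - 3710) = (1538 + (-5*0 - 5))/(-12 - 3710) = (1538 + (0 - 5))/(-3722) = (1538 - 5)*(-1/3722) = 1533*(-1/3722) = -1533/3722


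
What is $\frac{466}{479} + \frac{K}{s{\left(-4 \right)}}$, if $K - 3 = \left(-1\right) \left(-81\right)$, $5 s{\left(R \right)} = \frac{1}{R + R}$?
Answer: $- \frac{1608974}{479} \approx -3359.0$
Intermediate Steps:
$s{\left(R \right)} = \frac{1}{10 R}$ ($s{\left(R \right)} = \frac{1}{5 \left(R + R\right)} = \frac{1}{5 \cdot 2 R} = \frac{\frac{1}{2} \frac{1}{R}}{5} = \frac{1}{10 R}$)
$K = 84$ ($K = 3 - -81 = 3 + 81 = 84$)
$\frac{466}{479} + \frac{K}{s{\left(-4 \right)}} = \frac{466}{479} + \frac{84}{\frac{1}{10} \frac{1}{-4}} = 466 \cdot \frac{1}{479} + \frac{84}{\frac{1}{10} \left(- \frac{1}{4}\right)} = \frac{466}{479} + \frac{84}{- \frac{1}{40}} = \frac{466}{479} + 84 \left(-40\right) = \frac{466}{479} - 3360 = - \frac{1608974}{479}$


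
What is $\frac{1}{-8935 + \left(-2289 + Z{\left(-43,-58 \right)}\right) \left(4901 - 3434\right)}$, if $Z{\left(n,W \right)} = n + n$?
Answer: $- \frac{1}{3493060} \approx -2.8628 \cdot 10^{-7}$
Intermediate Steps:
$Z{\left(n,W \right)} = 2 n$
$\frac{1}{-8935 + \left(-2289 + Z{\left(-43,-58 \right)}\right) \left(4901 - 3434\right)} = \frac{1}{-8935 + \left(-2289 + 2 \left(-43\right)\right) \left(4901 - 3434\right)} = \frac{1}{-8935 + \left(-2289 - 86\right) 1467} = \frac{1}{-8935 - 3484125} = \frac{1}{-3493060} = - \frac{1}{3493060}$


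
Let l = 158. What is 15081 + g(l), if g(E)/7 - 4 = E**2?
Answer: 189857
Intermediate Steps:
g(E) = 28 + 7*E**2
15081 + g(l) = 15081 + (28 + 7*158**2) = 15081 + (28 + 7*24964) = 15081 + (28 + 174748) = 15081 + 174776 = 189857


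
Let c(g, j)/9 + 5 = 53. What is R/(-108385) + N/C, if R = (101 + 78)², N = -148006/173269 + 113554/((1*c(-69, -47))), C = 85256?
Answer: -101173626847343539/345834849613602240 ≈ -0.29255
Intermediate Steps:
c(g, j) = 432 (c(g, j) = -45 + 9*53 = -45 + 477 = 432)
N = 9805724717/37426104 (N = -148006/173269 + 113554/((1*432)) = -148006*1/173269 + 113554/432 = -148006/173269 + 113554*(1/432) = -148006/173269 + 56777/216 = 9805724717/37426104 ≈ 262.00)
R = 32041 (R = 179² = 32041)
R/(-108385) + N/C = 32041/(-108385) + (9805724717/37426104)/85256 = 32041*(-1/108385) + (9805724717/37426104)*(1/85256) = -32041/108385 + 9805724717/3190799922624 = -101173626847343539/345834849613602240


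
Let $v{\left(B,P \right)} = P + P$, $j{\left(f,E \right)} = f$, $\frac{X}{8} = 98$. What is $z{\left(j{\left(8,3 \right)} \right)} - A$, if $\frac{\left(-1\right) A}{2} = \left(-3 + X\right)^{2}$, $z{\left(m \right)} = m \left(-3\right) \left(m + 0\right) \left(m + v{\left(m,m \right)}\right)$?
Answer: $1215314$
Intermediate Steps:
$X = 784$ ($X = 8 \cdot 98 = 784$)
$v{\left(B,P \right)} = 2 P$
$z{\left(m \right)} = - 9 m^{3}$ ($z{\left(m \right)} = m \left(-3\right) \left(m + 0\right) \left(m + 2 m\right) = - 3 m m 3 m = - 3 m 3 m^{2} = - 9 m^{3}$)
$A = -1219922$ ($A = - 2 \left(-3 + 784\right)^{2} = - 2 \cdot 781^{2} = \left(-2\right) 609961 = -1219922$)
$z{\left(j{\left(8,3 \right)} \right)} - A = - 9 \cdot 8^{3} - -1219922 = \left(-9\right) 512 + 1219922 = -4608 + 1219922 = 1215314$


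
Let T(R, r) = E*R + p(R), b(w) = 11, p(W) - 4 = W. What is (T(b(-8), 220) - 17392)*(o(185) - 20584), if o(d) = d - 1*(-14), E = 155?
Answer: 319473720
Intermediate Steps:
p(W) = 4 + W
o(d) = 14 + d (o(d) = d + 14 = 14 + d)
T(R, r) = 4 + 156*R (T(R, r) = 155*R + (4 + R) = 4 + 156*R)
(T(b(-8), 220) - 17392)*(o(185) - 20584) = ((4 + 156*11) - 17392)*((14 + 185) - 20584) = ((4 + 1716) - 17392)*(199 - 20584) = (1720 - 17392)*(-20385) = -15672*(-20385) = 319473720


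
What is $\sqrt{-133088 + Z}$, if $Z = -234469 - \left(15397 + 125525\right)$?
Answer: $i \sqrt{508479} \approx 713.08 i$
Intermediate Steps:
$Z = -375391$ ($Z = -234469 - 140922 = -375391$)
$\sqrt{-133088 + Z} = \sqrt{-133088 - 375391} = \sqrt{-508479} = i \sqrt{508479}$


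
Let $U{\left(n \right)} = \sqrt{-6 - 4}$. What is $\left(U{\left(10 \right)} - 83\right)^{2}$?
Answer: $\left(83 - i \sqrt{10}\right)^{2} \approx 6879.0 - 524.94 i$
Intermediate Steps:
$U{\left(n \right)} = i \sqrt{10}$ ($U{\left(n \right)} = \sqrt{-10} = i \sqrt{10}$)
$\left(U{\left(10 \right)} - 83\right)^{2} = \left(i \sqrt{10} - 83\right)^{2} = \left(-83 + i \sqrt{10}\right)^{2}$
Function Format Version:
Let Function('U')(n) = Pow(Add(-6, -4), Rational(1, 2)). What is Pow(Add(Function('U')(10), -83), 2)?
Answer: Pow(Add(83, Mul(-1, I, Pow(10, Rational(1, 2)))), 2) ≈ Add(6879.0, Mul(-524.94, I))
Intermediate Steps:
Function('U')(n) = Mul(I, Pow(10, Rational(1, 2))) (Function('U')(n) = Pow(-10, Rational(1, 2)) = Mul(I, Pow(10, Rational(1, 2))))
Pow(Add(Function('U')(10), -83), 2) = Pow(Add(Mul(I, Pow(10, Rational(1, 2))), -83), 2) = Pow(Add(-83, Mul(I, Pow(10, Rational(1, 2)))), 2)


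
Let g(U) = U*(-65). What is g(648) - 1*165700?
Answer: -207820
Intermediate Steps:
g(U) = -65*U
g(648) - 1*165700 = -65*648 - 1*165700 = -42120 - 165700 = -207820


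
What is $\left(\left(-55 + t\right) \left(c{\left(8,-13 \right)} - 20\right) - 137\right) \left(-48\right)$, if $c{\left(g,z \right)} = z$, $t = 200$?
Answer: $236256$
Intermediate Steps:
$\left(\left(-55 + t\right) \left(c{\left(8,-13 \right)} - 20\right) - 137\right) \left(-48\right) = \left(\left(-55 + 200\right) \left(-13 - 20\right) - 137\right) \left(-48\right) = \left(145 \left(-33\right) - 137\right) \left(-48\right) = \left(-4785 - 137\right) \left(-48\right) = \left(-4922\right) \left(-48\right) = 236256$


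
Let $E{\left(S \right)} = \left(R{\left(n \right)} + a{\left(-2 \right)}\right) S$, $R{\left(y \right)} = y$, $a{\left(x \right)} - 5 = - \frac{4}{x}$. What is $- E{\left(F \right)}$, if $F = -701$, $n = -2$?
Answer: $3505$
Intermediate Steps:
$a{\left(x \right)} = 5 - \frac{4}{x}$
$E{\left(S \right)} = 5 S$ ($E{\left(S \right)} = \left(-2 + \left(5 - \frac{4}{-2}\right)\right) S = \left(-2 + \left(5 - -2\right)\right) S = \left(-2 + \left(5 + 2\right)\right) S = \left(-2 + 7\right) S = 5 S$)
$- E{\left(F \right)} = - 5 \left(-701\right) = \left(-1\right) \left(-3505\right) = 3505$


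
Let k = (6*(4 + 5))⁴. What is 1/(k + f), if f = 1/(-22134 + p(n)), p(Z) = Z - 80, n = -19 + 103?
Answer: 22130/188172629279 ≈ 1.1760e-7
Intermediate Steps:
n = 84
p(Z) = -80 + Z
f = -1/22130 (f = 1/(-22134 + (-80 + 84)) = 1/(-22134 + 4) = 1/(-22130) = -1/22130 ≈ -4.5188e-5)
k = 8503056 (k = (6*9)⁴ = 54⁴ = 8503056)
1/(k + f) = 1/(8503056 - 1/22130) = 1/(188172629279/22130) = 22130/188172629279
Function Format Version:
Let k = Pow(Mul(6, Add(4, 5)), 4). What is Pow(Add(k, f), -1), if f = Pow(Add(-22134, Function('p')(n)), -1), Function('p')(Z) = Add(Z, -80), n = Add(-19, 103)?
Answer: Rational(22130, 188172629279) ≈ 1.1760e-7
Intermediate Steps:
n = 84
Function('p')(Z) = Add(-80, Z)
f = Rational(-1, 22130) (f = Pow(Add(-22134, Add(-80, 84)), -1) = Pow(Add(-22134, 4), -1) = Pow(-22130, -1) = Rational(-1, 22130) ≈ -4.5188e-5)
k = 8503056 (k = Pow(Mul(6, 9), 4) = Pow(54, 4) = 8503056)
Pow(Add(k, f), -1) = Pow(Add(8503056, Rational(-1, 22130)), -1) = Pow(Rational(188172629279, 22130), -1) = Rational(22130, 188172629279)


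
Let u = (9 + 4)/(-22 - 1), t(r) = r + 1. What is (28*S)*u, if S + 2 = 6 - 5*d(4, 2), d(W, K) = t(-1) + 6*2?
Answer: 20384/23 ≈ 886.26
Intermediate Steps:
t(r) = 1 + r
u = -13/23 (u = 13/(-23) = 13*(-1/23) = -13/23 ≈ -0.56522)
d(W, K) = 12 (d(W, K) = (1 - 1) + 6*2 = 0 + 12 = 12)
S = -56 (S = -2 + (6 - 5*12) = -2 + (6 - 60) = -2 - 54 = -56)
(28*S)*u = (28*(-56))*(-13/23) = -1568*(-13/23) = 20384/23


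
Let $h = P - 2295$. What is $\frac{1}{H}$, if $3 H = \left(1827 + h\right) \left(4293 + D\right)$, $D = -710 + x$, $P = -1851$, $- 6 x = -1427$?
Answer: $- \frac{6}{17721025} \approx -3.3858 \cdot 10^{-7}$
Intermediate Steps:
$x = \frac{1427}{6}$ ($x = \left(- \frac{1}{6}\right) \left(-1427\right) = \frac{1427}{6} \approx 237.83$)
$D = - \frac{2833}{6}$ ($D = -710 + \frac{1427}{6} = - \frac{2833}{6} \approx -472.17$)
$h = -4146$ ($h = -1851 - 2295 = -4146$)
$H = - \frac{17721025}{6}$ ($H = \frac{\left(1827 - 4146\right) \left(4293 - \frac{2833}{6}\right)}{3} = \frac{\left(-2319\right) \frac{22925}{6}}{3} = \frac{1}{3} \left(- \frac{17721025}{2}\right) = - \frac{17721025}{6} \approx -2.9535 \cdot 10^{6}$)
$\frac{1}{H} = \frac{1}{- \frac{17721025}{6}} = - \frac{6}{17721025}$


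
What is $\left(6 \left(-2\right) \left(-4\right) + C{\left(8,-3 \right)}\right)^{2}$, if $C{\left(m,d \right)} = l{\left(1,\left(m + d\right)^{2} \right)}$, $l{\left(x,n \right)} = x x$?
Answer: $2401$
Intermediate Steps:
$l{\left(x,n \right)} = x^{2}$
$C{\left(m,d \right)} = 1$ ($C{\left(m,d \right)} = 1^{2} = 1$)
$\left(6 \left(-2\right) \left(-4\right) + C{\left(8,-3 \right)}\right)^{2} = \left(6 \left(-2\right) \left(-4\right) + 1\right)^{2} = \left(\left(-12\right) \left(-4\right) + 1\right)^{2} = \left(48 + 1\right)^{2} = 49^{2} = 2401$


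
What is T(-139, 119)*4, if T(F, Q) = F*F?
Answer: 77284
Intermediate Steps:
T(F, Q) = F²
T(-139, 119)*4 = (-139)²*4 = 19321*4 = 77284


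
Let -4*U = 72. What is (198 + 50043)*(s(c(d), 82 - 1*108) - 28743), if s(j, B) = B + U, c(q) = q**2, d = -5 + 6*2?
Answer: -1446287667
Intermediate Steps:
U = -18 (U = -1/4*72 = -18)
d = 7 (d = -5 + 12 = 7)
s(j, B) = -18 + B (s(j, B) = B - 18 = -18 + B)
(198 + 50043)*(s(c(d), 82 - 1*108) - 28743) = (198 + 50043)*((-18 + (82 - 1*108)) - 28743) = 50241*((-18 + (82 - 108)) - 28743) = 50241*((-18 - 26) - 28743) = 50241*(-44 - 28743) = 50241*(-28787) = -1446287667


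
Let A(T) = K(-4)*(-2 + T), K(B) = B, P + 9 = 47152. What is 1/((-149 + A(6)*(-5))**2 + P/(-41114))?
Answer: 41114/195696611 ≈ 0.00021009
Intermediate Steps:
P = 47143 (P = -9 + 47152 = 47143)
A(T) = 8 - 4*T (A(T) = -4*(-2 + T) = 8 - 4*T)
1/((-149 + A(6)*(-5))**2 + P/(-41114)) = 1/((-149 + (8 - 4*6)*(-5))**2 + 47143/(-41114)) = 1/((-149 + (8 - 24)*(-5))**2 + 47143*(-1/41114)) = 1/((-149 - 16*(-5))**2 - 47143/41114) = 1/((-149 + 80)**2 - 47143/41114) = 1/((-69)**2 - 47143/41114) = 1/(4761 - 47143/41114) = 1/(195696611/41114) = 41114/195696611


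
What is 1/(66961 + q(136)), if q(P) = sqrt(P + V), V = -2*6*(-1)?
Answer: 66961/4483775373 - 2*sqrt(37)/4483775373 ≈ 1.4931e-5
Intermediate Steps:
V = 12 (V = -12*(-1) = 12)
q(P) = sqrt(12 + P) (q(P) = sqrt(P + 12) = sqrt(12 + P))
1/(66961 + q(136)) = 1/(66961 + sqrt(12 + 136)) = 1/(66961 + sqrt(148)) = 1/(66961 + 2*sqrt(37))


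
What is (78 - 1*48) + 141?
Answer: 171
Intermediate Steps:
(78 - 1*48) + 141 = (78 - 48) + 141 = 30 + 141 = 171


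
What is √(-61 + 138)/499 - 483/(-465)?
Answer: 161/155 + √77/499 ≈ 1.0563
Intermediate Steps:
√(-61 + 138)/499 - 483/(-465) = √77*(1/499) - 483*(-1/465) = √77/499 + 161/155 = 161/155 + √77/499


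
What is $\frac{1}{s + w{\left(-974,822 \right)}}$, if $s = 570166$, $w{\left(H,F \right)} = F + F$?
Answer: $\frac{1}{571810} \approx 1.7488 \cdot 10^{-6}$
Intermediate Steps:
$w{\left(H,F \right)} = 2 F$
$\frac{1}{s + w{\left(-974,822 \right)}} = \frac{1}{570166 + 2 \cdot 822} = \frac{1}{570166 + 1644} = \frac{1}{571810}$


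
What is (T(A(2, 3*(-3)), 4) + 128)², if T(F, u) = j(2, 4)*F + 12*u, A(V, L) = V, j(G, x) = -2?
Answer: 29584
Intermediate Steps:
T(F, u) = -2*F + 12*u
(T(A(2, 3*(-3)), 4) + 128)² = ((-2*2 + 12*4) + 128)² = ((-4 + 48) + 128)² = (44 + 128)² = 172² = 29584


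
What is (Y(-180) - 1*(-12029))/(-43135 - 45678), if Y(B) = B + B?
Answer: -11669/88813 ≈ -0.13139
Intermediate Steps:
Y(B) = 2*B
(Y(-180) - 1*(-12029))/(-43135 - 45678) = (2*(-180) - 1*(-12029))/(-43135 - 45678) = (-360 + 12029)/(-88813) = 11669*(-1/88813) = -11669/88813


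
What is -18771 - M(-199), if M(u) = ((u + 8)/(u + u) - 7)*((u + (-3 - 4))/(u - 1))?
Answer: -149363703/7960 ≈ -18764.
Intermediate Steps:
M(u) = (-7 + u)*(-7 + (8 + u)/(2*u))/(-1 + u) (M(u) = ((8 + u)/((2*u)) - 7)*((u - 7)/(-1 + u)) = ((8 + u)*(1/(2*u)) - 7)*((-7 + u)/(-1 + u)) = ((8 + u)/(2*u) - 7)*((-7 + u)/(-1 + u)) = (-7 + (8 + u)/(2*u))*((-7 + u)/(-1 + u)) = (-7 + u)*(-7 + (8 + u)/(2*u))/(-1 + u))
-18771 - M(-199) = -18771 - (-56 - 13*(-199)² + 99*(-199))/(2*(-199)*(-1 - 199)) = -18771 - (-1)*(-56 - 13*39601 - 19701)/(2*199*(-200)) = -18771 - (-1)*(-1)*(-56 - 514813 - 19701)/(2*199*200) = -18771 - (-1)*(-1)*(-534570)/(2*199*200) = -18771 - 1*(-53457/7960) = -18771 + 53457/7960 = -149363703/7960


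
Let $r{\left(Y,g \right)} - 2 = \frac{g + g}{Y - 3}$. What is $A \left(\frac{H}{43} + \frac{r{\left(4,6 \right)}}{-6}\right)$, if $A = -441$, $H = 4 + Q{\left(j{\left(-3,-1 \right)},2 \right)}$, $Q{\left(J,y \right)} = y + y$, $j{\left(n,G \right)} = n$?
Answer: $\frac{40719}{43} \approx 946.95$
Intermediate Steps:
$Q{\left(J,y \right)} = 2 y$
$r{\left(Y,g \right)} = 2 + \frac{2 g}{-3 + Y}$ ($r{\left(Y,g \right)} = 2 + \frac{g + g}{Y - 3} = 2 + \frac{2 g}{-3 + Y}$)
$H = 8$ ($H = 4 + 2 \cdot 2 = 4 + 4 = 8$)
$A \left(\frac{H}{43} + \frac{r{\left(4,6 \right)}}{-6}\right) = - 441 \left(\frac{8}{43} + \frac{2 \frac{1}{-3 + 4} \left(-3 + 4 + 6\right)}{-6}\right) = - 441 \left(8 \cdot \frac{1}{43} + 2 \cdot 1^{-1} \cdot 7 \left(- \frac{1}{6}\right)\right) = - 441 \left(\frac{8}{43} + 2 \cdot 1 \cdot 7 \left(- \frac{1}{6}\right)\right) = - 441 \left(\frac{8}{43} + 14 \left(- \frac{1}{6}\right)\right) = - 441 \left(\frac{8}{43} - \frac{7}{3}\right) = \left(-441\right) \left(- \frac{277}{129}\right) = \frac{40719}{43}$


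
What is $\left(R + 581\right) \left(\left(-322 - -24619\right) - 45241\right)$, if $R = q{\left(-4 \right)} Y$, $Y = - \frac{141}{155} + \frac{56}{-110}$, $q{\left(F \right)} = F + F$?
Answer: $- \frac{1922958128}{155} \approx -1.2406 \cdot 10^{7}$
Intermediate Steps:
$q{\left(F \right)} = 2 F$
$Y = - \frac{2419}{1705}$ ($Y = \left(-141\right) \frac{1}{155} + 56 \left(- \frac{1}{110}\right) = - \frac{141}{155} - \frac{28}{55} = - \frac{2419}{1705} \approx -1.4188$)
$R = \frac{19352}{1705}$ ($R = 2 \left(-4\right) \left(- \frac{2419}{1705}\right) = \left(-8\right) \left(- \frac{2419}{1705}\right) = \frac{19352}{1705} \approx 11.35$)
$\left(R + 581\right) \left(\left(-322 - -24619\right) - 45241\right) = \left(\frac{19352}{1705} + 581\right) \left(\left(-322 - -24619\right) - 45241\right) = \frac{1009957 \left(\left(-322 + 24619\right) - 45241\right)}{1705} = \frac{1009957 \left(24297 - 45241\right)}{1705} = \frac{1009957}{1705} \left(-20944\right) = - \frac{1922958128}{155}$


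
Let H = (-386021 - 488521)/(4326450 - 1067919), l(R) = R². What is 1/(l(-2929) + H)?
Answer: 1086177/9318356724743 ≈ 1.1656e-7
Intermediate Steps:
H = -291514/1086177 (H = -874542/3258531 = -874542*1/3258531 = -291514/1086177 ≈ -0.26839)
1/(l(-2929) + H) = 1/((-2929)² - 291514/1086177) = 1/(8579041 - 291514/1086177) = 1/(9318356724743/1086177) = 1086177/9318356724743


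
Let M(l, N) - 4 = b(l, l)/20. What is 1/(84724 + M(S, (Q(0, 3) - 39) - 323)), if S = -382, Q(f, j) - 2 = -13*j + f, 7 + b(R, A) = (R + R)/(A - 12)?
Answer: 3940/333827323 ≈ 1.1803e-5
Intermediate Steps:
b(R, A) = -7 + 2*R/(-12 + A) (b(R, A) = -7 + (R + R)/(A - 12) = -7 + (2*R)/(-12 + A) = -7 + 2*R/(-12 + A))
Q(f, j) = 2 + f - 13*j (Q(f, j) = 2 + (-13*j + f) = 2 + (f - 13*j) = 2 + f - 13*j)
M(l, N) = 4 + (84 - 5*l)/(20*(-12 + l)) (M(l, N) = 4 + ((84 - 7*l + 2*l)/(-12 + l))/20 = 4 + ((84 - 5*l)/(-12 + l))*(1/20) = 4 + (84 - 5*l)/(20*(-12 + l)))
1/(84724 + M(S, (Q(0, 3) - 39) - 323)) = 1/(84724 + 3*(-292 + 25*(-382))/(20*(-12 - 382))) = 1/(84724 + (3/20)*(-292 - 9550)/(-394)) = 1/(84724 + (3/20)*(-1/394)*(-9842)) = 1/(84724 + 14763/3940) = 1/(333827323/3940) = 3940/333827323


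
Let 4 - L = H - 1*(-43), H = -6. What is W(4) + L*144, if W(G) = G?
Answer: -4748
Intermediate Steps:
L = -33 (L = 4 - (-6 - 1*(-43)) = 4 - (-6 + 43) = 4 - 1*37 = 4 - 37 = -33)
W(4) + L*144 = 4 - 33*144 = 4 - 4752 = -4748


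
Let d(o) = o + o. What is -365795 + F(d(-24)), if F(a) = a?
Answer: -365843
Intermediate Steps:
d(o) = 2*o
-365795 + F(d(-24)) = -365795 + 2*(-24) = -365795 - 48 = -365843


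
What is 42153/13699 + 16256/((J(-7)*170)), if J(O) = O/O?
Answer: 114928477/1164415 ≈ 98.701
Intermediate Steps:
J(O) = 1
42153/13699 + 16256/((J(-7)*170)) = 42153/13699 + 16256/((1*170)) = 42153*(1/13699) + 16256/170 = 42153/13699 + 16256*(1/170) = 42153/13699 + 8128/85 = 114928477/1164415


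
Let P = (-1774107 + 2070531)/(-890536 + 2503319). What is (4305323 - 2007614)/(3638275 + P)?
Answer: 161117652789/255119494163 ≈ 0.63154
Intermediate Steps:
P = 12888/70121 (P = 296424/1612783 = 296424*(1/1612783) = 12888/70121 ≈ 0.18380)
(4305323 - 2007614)/(3638275 + P) = (4305323 - 2007614)/(3638275 + 12888/70121) = 2297709/(255119494163/70121) = 2297709*(70121/255119494163) = 161117652789/255119494163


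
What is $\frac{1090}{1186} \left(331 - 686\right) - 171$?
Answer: $- \frac{294878}{593} \approx -497.26$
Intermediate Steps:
$\frac{1090}{1186} \left(331 - 686\right) - 171 = 1090 \cdot \frac{1}{1186} \left(331 - 686\right) - 171 = \frac{545}{593} \left(-355\right) - 171 = - \frac{193475}{593} - 171 = - \frac{294878}{593}$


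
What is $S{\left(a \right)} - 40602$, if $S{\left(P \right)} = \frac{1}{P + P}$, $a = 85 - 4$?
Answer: $- \frac{6577523}{162} \approx -40602.0$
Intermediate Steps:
$a = 81$
$S{\left(P \right)} = \frac{1}{2 P}$
$S{\left(a \right)} - 40602 = \frac{1}{2 \cdot 81} - 40602 = \frac{1}{2} \cdot \frac{1}{81} - 40602 = \frac{1}{162} - 40602 = - \frac{6577523}{162}$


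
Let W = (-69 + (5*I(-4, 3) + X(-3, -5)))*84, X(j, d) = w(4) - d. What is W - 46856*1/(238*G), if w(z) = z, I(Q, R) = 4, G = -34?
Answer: -6785566/2023 ≈ -3354.2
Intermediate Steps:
X(j, d) = 4 - d
W = -3360 (W = (-69 + (5*4 + (4 - 1*(-5))))*84 = (-69 + (20 + (4 + 5)))*84 = (-69 + (20 + 9))*84 = (-69 + 29)*84 = -40*84 = -3360)
W - 46856*1/(238*G) = -3360 - 46856/(-34*14*17) = -3360 - 46856/((-476*17)) = -3360 - 46856/(-8092) = -3360 - 46856*(-1/8092) = -3360 + 11714/2023 = -6785566/2023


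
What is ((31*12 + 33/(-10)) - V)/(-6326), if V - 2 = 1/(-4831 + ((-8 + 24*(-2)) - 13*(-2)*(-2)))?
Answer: -18111323/312441140 ≈ -0.057967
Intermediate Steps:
V = 9877/4939 (V = 2 + 1/(-4831 + ((-8 + 24*(-2)) - 13*(-2)*(-2))) = 2 + 1/(-4831 + ((-8 - 48) + 26*(-2))) = 2 + 1/(-4831 + (-56 - 52)) = 2 + 1/(-4831 - 108) = 2 + 1/(-4939) = 2 - 1/4939 = 9877/4939 ≈ 1.9998)
((31*12 + 33/(-10)) - V)/(-6326) = ((31*12 + 33/(-10)) - 1*9877/4939)/(-6326) = ((372 + 33*(-1/10)) - 9877/4939)*(-1/6326) = ((372 - 33/10) - 9877/4939)*(-1/6326) = (3687/10 - 9877/4939)*(-1/6326) = (18111323/49390)*(-1/6326) = -18111323/312441140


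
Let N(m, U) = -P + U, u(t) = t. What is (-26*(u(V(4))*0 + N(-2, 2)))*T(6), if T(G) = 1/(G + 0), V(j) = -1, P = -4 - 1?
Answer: -91/3 ≈ -30.333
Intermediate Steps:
P = -5
T(G) = 1/G
N(m, U) = 5 + U (N(m, U) = -1*(-5) + U = 5 + U)
(-26*(u(V(4))*0 + N(-2, 2)))*T(6) = -26*(-1*0 + (5 + 2))/6 = -26*(0 + 7)*(⅙) = -26*7*(⅙) = -182*⅙ = -91/3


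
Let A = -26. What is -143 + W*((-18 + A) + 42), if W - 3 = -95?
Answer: 41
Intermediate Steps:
W = -92 (W = 3 - 95 = -92)
-143 + W*((-18 + A) + 42) = -143 - 92*((-18 - 26) + 42) = -143 - 92*(-44 + 42) = -143 - 92*(-2) = -143 + 184 = 41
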